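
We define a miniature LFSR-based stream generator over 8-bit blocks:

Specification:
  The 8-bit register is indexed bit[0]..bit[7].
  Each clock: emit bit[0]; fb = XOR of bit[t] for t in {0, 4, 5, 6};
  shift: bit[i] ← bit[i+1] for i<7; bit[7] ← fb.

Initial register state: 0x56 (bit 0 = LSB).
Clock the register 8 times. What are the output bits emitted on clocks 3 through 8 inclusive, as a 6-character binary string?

101010

reg_0 = 0x56
clock 1: out=0, reg = 0x2B
clock 2: out=1, reg = 0x15
clock 3: out=1, reg = 0x0A
clock 4: out=0, reg = 0x05
clock 5: out=1, reg = 0x82
clock 6: out=0, reg = 0x41
clock 7: out=1, reg = 0x20
clock 8: out=0, reg = 0x90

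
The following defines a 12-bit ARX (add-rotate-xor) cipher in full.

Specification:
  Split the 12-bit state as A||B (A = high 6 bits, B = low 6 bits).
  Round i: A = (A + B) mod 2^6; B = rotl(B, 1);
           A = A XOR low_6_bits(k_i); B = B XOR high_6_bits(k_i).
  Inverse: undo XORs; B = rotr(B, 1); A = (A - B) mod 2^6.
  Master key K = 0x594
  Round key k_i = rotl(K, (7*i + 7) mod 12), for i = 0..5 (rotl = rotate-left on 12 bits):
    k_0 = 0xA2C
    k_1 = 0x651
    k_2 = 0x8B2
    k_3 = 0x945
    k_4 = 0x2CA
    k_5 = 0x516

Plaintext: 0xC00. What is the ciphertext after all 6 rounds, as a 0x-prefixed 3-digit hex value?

0xBC2

s_0 = plaintext = 0xC00
s_1 = Round(s_0, k_0) = 0x728
s_2 = Round(s_1, k_1) = 0x548
s_3 = Round(s_2, k_2) = 0xBF2
s_4 = Round(s_3, k_3) = 0x900
s_5 = Round(s_4, k_4) = 0xB8B
s_6 = Round(s_5, k_5) = 0xBC2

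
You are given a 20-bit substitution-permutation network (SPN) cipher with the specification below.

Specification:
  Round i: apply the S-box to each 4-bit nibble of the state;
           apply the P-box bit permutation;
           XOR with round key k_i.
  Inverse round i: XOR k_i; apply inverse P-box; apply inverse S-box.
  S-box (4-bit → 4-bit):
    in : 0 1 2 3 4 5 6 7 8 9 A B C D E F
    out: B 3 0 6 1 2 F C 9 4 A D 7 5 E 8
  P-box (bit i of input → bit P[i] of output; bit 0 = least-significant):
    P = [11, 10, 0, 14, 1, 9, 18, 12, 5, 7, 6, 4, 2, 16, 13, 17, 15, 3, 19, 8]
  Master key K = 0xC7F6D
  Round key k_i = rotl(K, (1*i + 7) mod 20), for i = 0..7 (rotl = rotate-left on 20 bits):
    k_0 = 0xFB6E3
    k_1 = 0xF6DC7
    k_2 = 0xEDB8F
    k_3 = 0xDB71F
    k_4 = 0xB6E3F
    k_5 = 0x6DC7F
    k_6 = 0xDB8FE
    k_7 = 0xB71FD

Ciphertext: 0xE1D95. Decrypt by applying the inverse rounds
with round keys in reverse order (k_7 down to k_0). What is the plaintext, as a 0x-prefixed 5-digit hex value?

0x5FB42

s_0 = ciphertext = 0xE1D95
s_1 = InvRound(s_0, k_7) = 0x53D90
s_2 = InvRound(s_1, k_6) = 0x64D45
s_3 = InvRound(s_2, k_5) = 0x02882
s_4 = InvRound(s_3, k_4) = 0x3005E
s_5 = InvRound(s_4, k_3) = 0xB79E3
s_6 = InvRound(s_5, k_2) = 0x1CD32
s_7 = InvRound(s_6, k_1) = 0xDB699
s_8 = InvRound(s_7, k_0) = 0x5FB42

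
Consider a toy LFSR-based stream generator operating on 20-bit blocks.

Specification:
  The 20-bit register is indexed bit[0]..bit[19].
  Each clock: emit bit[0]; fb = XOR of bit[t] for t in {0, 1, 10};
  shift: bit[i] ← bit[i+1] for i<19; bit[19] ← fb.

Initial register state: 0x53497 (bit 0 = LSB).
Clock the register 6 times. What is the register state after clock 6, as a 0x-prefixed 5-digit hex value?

0x454D2

reg_0 = 0x53497
clock 1: out=1, reg = 0xA9A4B
clock 2: out=1, reg = 0x54D25
clock 3: out=1, reg = 0x2A692
clock 4: out=0, reg = 0x15349
clock 5: out=1, reg = 0x8A9A4
clock 6: out=0, reg = 0x454D2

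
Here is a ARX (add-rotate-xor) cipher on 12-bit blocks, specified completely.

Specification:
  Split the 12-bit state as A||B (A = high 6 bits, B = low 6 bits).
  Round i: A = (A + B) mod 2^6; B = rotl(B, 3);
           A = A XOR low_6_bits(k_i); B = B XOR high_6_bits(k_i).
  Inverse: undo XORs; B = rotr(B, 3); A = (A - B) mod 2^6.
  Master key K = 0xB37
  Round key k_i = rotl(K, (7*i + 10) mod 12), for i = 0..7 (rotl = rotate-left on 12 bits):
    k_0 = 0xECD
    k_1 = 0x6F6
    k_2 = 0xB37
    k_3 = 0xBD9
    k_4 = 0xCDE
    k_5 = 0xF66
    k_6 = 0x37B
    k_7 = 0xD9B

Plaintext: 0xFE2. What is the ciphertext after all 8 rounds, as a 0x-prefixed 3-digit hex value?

0x190

s_0 = plaintext = 0xFE2
s_1 = Round(s_0, k_0) = 0xB2F
s_2 = Round(s_1, k_1) = 0xB66
s_3 = Round(s_2, k_2) = 0x918
s_4 = Round(s_3, k_3) = 0x96C
s_5 = Round(s_4, k_4) = 0x3D6
s_6 = Round(s_5, k_5) = 0x0CF
s_7 = Round(s_6, k_6) = 0xA74
s_8 = Round(s_7, k_7) = 0x190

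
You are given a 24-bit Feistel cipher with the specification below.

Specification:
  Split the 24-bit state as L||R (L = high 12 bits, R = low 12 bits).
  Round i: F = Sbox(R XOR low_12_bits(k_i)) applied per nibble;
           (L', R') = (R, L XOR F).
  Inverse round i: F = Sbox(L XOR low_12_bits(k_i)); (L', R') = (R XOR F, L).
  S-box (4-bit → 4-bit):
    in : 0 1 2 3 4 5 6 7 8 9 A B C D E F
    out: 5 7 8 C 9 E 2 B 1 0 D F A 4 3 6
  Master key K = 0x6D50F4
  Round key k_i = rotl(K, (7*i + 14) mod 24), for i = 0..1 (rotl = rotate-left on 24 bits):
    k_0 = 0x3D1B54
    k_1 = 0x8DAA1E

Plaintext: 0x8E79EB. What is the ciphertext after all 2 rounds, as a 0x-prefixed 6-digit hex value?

s_0 = plaintext = 0x8E79EB
s_1 = Round(s_0, k_0) = 0x9EB011
s_2 = Round(s_1, k_1) = 0x0114BD

0x0114BD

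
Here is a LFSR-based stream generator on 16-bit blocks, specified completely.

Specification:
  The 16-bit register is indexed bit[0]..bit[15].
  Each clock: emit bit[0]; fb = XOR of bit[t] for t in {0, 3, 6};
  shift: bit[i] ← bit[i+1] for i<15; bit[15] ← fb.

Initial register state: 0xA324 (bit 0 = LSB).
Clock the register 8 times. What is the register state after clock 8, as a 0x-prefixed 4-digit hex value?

0xCCA3

reg_0 = 0xA324
clock 1: out=0, reg = 0x5192
clock 2: out=0, reg = 0x28C9
clock 3: out=1, reg = 0x9464
clock 4: out=0, reg = 0xCA32
clock 5: out=0, reg = 0x6519
clock 6: out=1, reg = 0x328C
clock 7: out=0, reg = 0x9946
clock 8: out=0, reg = 0xCCA3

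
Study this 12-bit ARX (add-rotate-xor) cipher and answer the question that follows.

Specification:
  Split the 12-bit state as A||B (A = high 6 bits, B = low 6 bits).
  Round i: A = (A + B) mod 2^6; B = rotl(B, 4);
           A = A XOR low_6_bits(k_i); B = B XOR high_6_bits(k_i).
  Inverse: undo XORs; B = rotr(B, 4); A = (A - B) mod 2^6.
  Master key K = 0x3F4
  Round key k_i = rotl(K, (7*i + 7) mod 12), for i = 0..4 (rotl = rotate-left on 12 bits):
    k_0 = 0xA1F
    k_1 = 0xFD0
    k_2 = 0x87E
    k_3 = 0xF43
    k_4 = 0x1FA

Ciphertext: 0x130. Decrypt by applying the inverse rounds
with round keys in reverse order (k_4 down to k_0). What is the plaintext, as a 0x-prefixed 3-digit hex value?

s_0 = ciphertext = 0x130
s_1 = InvRound(s_0, k_4) = 0x7DF
s_2 = InvRound(s_1, k_3) = 0x48A
s_3 = InvRound(s_2, k_2) = 0xFAE
s_4 = InvRound(s_3, k_1) = 0xA45
s_5 = InvRound(s_4, k_0) = 0x036

0x036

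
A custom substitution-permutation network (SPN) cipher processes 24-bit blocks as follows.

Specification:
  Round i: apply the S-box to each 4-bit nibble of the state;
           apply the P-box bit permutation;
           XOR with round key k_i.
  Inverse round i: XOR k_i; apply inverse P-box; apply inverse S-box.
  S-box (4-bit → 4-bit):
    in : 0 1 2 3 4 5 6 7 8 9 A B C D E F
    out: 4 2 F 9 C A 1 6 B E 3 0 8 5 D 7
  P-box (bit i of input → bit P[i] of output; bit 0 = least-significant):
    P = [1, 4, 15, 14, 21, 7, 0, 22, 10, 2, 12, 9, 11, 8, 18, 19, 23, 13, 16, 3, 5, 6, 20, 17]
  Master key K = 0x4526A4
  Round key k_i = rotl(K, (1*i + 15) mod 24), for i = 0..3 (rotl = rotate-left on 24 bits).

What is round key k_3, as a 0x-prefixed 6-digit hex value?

0x91149A

K = 0x4526A4
k_0 = rotl(K, (1*0+15) mod 24) = rotl(K, 15) = 0x522293
k_1 = rotl(K, (1*1+15) mod 24) = rotl(K, 16) = 0xA44526
k_2 = rotl(K, (1*2+15) mod 24) = rotl(K, 17) = 0x488A4D
k_3 = rotl(K, (1*3+15) mod 24) = rotl(K, 18) = 0x91149A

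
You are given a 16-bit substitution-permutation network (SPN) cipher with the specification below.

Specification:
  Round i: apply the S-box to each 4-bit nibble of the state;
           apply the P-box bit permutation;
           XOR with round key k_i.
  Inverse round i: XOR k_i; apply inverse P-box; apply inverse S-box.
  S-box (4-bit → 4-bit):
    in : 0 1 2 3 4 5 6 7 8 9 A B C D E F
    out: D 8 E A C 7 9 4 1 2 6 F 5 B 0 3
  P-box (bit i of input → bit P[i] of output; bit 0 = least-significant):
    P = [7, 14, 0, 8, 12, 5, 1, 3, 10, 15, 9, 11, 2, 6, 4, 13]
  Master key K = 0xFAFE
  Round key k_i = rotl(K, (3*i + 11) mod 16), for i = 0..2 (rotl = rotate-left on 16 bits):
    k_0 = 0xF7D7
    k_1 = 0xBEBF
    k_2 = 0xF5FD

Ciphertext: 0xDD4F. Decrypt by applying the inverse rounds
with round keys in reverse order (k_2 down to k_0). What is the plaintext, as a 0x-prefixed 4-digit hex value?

0x0D8A

s_0 = ciphertext = 0xDD4F
s_1 = InvRound(s_0, k_2) = 0x41A8
s_2 = InvRound(s_1, k_1) = 0x0BC2
s_3 = InvRound(s_2, k_0) = 0x0D8A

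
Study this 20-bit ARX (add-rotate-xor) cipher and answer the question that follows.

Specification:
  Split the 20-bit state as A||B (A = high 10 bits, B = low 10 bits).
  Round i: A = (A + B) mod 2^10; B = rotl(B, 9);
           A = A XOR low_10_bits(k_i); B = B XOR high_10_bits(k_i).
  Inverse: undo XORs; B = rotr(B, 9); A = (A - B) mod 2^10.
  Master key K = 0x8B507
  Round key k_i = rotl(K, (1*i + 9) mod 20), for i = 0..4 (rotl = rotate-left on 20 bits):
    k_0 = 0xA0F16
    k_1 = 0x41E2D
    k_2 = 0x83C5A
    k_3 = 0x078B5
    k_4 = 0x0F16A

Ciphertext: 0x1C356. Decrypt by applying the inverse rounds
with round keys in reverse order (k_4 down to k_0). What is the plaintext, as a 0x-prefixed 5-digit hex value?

s_0 = ciphertext = 0x1C356
s_1 = InvRound(s_0, k_4) = 0x916D5
s_2 = InvRound(s_1, k_3) = 0x56597
s_3 = InvRound(s_2, k_2) = 0x74B31
s_4 = InvRound(s_3, k_1) = 0xE486D
s_5 = InvRound(s_4, k_0) = 0xA9DDD

0xA9DDD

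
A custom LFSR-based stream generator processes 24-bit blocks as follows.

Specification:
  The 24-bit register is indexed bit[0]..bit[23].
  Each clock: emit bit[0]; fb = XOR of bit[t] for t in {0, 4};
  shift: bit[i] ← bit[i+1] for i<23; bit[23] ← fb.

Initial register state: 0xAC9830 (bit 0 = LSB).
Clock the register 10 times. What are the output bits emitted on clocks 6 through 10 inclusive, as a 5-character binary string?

reg_0 = 0xAC9830
clock 1: out=0, reg = 0xD64C18
clock 2: out=0, reg = 0xEB260C
clock 3: out=0, reg = 0x759306
clock 4: out=0, reg = 0x3AC983
clock 5: out=1, reg = 0x9D64C1
clock 6: out=1, reg = 0xCEB260
clock 7: out=0, reg = 0x675930
clock 8: out=0, reg = 0xB3AC98
clock 9: out=0, reg = 0xD9D64C
clock 10: out=0, reg = 0x6CEB26

10000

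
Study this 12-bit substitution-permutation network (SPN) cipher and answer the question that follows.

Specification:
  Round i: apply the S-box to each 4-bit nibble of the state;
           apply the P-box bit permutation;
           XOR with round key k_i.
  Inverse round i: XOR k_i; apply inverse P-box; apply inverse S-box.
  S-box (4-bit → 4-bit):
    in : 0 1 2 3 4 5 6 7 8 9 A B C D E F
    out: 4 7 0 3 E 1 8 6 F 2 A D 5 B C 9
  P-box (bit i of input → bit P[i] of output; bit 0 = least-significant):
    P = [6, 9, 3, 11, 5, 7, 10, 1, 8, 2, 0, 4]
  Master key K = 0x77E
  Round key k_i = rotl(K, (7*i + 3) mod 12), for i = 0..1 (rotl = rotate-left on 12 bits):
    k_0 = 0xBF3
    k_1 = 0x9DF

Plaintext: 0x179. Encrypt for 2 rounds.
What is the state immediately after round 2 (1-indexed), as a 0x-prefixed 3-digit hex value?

0x45E

s_0 = plaintext = 0x179
s_1 = Round(s_0, k_0) = 0xC76
s_2 = Round(s_1, k_1) = 0x45E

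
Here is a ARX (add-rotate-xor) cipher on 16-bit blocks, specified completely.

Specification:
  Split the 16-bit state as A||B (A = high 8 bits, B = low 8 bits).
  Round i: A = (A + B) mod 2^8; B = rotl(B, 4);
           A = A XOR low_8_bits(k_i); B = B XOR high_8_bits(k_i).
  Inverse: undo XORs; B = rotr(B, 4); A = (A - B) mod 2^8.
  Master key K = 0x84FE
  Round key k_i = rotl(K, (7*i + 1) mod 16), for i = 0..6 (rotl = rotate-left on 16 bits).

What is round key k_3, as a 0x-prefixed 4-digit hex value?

0x3FA1

K = 0x84FE
k_0 = rotl(K, (7*0+1) mod 16) = rotl(K, 1) = 0x09FD
k_1 = rotl(K, (7*1+1) mod 16) = rotl(K, 8) = 0xFE84
k_2 = rotl(K, (7*2+1) mod 16) = rotl(K, 15) = 0x427F
k_3 = rotl(K, (7*3+1) mod 16) = rotl(K, 6) = 0x3FA1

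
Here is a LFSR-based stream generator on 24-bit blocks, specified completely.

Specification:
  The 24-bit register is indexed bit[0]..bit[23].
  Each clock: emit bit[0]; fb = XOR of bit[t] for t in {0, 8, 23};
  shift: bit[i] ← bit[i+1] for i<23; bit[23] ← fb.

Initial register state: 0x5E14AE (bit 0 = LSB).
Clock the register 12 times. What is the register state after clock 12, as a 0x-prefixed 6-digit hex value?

reg_0 = 0x5E14AE
clock 1: out=0, reg = 0x2F0A57
clock 2: out=1, reg = 0x97852B
clock 3: out=1, reg = 0xCBC295
clock 4: out=1, reg = 0x65E14A
clock 5: out=0, reg = 0xB2F0A5
clock 6: out=1, reg = 0x597852
clock 7: out=0, reg = 0x2CBC29
clock 8: out=1, reg = 0x965E14
clock 9: out=0, reg = 0xCB2F0A
clock 10: out=0, reg = 0x659785
clock 11: out=1, reg = 0x32CBC2
clock 12: out=0, reg = 0x9965E1

0x9965E1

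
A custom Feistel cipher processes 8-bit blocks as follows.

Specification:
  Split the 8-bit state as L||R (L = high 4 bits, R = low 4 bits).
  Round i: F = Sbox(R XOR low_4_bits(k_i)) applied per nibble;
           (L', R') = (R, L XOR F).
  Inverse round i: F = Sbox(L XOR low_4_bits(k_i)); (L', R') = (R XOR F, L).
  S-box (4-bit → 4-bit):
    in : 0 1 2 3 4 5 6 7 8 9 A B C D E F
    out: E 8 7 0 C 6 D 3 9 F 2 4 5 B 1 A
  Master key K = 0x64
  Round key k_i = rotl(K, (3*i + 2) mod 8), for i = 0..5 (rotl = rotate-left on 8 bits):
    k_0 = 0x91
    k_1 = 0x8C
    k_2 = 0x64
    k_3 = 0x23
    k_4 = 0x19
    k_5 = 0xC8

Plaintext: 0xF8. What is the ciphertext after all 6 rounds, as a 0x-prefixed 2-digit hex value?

0x72

s_0 = plaintext = 0xF8
s_1 = Round(s_0, k_0) = 0x80
s_2 = Round(s_1, k_1) = 0x0D
s_3 = Round(s_2, k_2) = 0xDF
s_4 = Round(s_3, k_3) = 0xF8
s_5 = Round(s_4, k_4) = 0x87
s_6 = Round(s_5, k_5) = 0x72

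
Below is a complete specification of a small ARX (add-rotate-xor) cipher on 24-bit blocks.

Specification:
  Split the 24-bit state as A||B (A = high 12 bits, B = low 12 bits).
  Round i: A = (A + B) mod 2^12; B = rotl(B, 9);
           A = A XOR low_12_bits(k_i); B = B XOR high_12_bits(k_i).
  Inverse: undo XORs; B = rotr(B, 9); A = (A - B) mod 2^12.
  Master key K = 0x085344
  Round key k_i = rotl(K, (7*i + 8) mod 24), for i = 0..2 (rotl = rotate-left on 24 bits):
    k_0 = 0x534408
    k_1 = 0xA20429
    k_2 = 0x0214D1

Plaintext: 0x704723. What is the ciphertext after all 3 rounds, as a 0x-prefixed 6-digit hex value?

s_0 = plaintext = 0x704723
s_1 = Round(s_0, k_0) = 0xA2F3D0
s_2 = Round(s_1, k_1) = 0x9D6A5A
s_3 = Round(s_2, k_2) = 0x0E156A

0x0E156A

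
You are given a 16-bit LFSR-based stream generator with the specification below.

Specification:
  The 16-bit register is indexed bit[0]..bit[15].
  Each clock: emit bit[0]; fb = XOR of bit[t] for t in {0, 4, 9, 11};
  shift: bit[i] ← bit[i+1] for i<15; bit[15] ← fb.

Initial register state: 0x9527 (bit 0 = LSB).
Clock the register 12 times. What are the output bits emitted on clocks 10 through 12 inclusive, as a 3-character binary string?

reg_0 = 0x9527
clock 1: out=1, reg = 0xCA93
clock 2: out=1, reg = 0x6549
clock 3: out=1, reg = 0xB2A4
clock 4: out=0, reg = 0xD952
clock 5: out=0, reg = 0x6CA9
clock 6: out=1, reg = 0x3654
clock 7: out=0, reg = 0x1B2A
clock 8: out=0, reg = 0x0D95
clock 9: out=1, reg = 0x86CA
clock 10: out=0, reg = 0xC365
clock 11: out=1, reg = 0x61B2
clock 12: out=0, reg = 0xB0D9

010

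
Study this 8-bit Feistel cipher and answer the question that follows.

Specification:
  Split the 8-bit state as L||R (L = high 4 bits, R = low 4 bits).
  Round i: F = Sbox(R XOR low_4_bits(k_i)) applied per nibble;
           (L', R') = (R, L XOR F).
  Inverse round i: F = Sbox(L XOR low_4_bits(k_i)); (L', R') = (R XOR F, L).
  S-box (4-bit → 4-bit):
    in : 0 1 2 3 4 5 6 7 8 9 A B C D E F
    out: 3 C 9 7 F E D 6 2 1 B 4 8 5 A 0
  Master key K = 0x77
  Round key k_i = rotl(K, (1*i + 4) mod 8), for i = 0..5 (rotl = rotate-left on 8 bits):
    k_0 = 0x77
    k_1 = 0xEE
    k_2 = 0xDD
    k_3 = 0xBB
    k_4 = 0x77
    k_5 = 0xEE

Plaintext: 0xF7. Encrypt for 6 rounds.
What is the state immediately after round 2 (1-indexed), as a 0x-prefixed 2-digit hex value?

s_0 = plaintext = 0xF7
s_1 = Round(s_0, k_0) = 0x7C
s_2 = Round(s_1, k_1) = 0xCE
s_3 = Round(s_2, k_2) = 0xEB
s_4 = Round(s_3, k_3) = 0xBD
s_5 = Round(s_4, k_4) = 0xD0
s_6 = Round(s_5, k_5) = 0x07

0xCE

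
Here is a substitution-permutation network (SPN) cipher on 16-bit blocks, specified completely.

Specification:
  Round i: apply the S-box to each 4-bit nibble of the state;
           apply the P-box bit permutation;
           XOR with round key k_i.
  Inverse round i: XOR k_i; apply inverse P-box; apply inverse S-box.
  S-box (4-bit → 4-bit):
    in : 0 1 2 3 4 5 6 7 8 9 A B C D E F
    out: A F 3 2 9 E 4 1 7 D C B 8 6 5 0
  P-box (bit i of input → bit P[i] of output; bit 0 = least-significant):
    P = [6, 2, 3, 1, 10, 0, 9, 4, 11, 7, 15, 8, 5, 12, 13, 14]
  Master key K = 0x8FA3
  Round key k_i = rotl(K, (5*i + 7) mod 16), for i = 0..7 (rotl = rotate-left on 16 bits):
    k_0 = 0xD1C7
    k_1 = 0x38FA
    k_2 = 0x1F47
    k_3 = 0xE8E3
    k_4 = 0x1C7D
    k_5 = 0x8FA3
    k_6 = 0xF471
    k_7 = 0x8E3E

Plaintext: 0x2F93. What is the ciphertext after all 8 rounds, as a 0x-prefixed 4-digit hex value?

0xA0E4

s_0 = plaintext = 0x2F93
s_1 = Round(s_0, k_0) = 0xC7F3
s_2 = Round(s_1, k_1) = 0x70FE
s_3 = Round(s_2, k_2) = 0x1EAF
s_4 = Round(s_3, k_3) = 0x12D3
s_5 = Round(s_4, k_4) = 0x66D8
s_6 = Round(s_5, k_5) = 0x2DEE
s_7 = Round(s_6, k_6) = 0x6299
s_8 = Round(s_7, k_7) = 0xA0E4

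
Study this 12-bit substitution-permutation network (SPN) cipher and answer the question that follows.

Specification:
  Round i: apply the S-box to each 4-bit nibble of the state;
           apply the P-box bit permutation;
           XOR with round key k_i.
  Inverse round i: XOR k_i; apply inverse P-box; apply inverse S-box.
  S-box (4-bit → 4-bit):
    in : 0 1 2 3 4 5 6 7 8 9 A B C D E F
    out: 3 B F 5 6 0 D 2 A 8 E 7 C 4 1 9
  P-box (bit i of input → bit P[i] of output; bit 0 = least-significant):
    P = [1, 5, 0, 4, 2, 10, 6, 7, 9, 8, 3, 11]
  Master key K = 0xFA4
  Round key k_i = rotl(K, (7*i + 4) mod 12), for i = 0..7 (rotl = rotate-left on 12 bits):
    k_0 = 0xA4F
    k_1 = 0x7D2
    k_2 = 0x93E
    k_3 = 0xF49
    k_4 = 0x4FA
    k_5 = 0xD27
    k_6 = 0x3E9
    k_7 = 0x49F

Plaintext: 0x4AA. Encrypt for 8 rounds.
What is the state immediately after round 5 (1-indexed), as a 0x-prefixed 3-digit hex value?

s_0 = plaintext = 0x4AA
s_1 = Round(s_0, k_0) = 0xFB6
s_2 = Round(s_1, k_1) = 0x985
s_3 = Round(s_2, k_2) = 0x5BE
s_4 = Round(s_3, k_3) = 0xB0F
s_5 = Round(s_4, k_4) = 0x3E4
s_6 = Round(s_5, k_5) = 0xF0A
s_7 = Round(s_6, k_6) = 0xDDC
s_8 = Round(s_7, k_7) = 0x4C6

0x3E4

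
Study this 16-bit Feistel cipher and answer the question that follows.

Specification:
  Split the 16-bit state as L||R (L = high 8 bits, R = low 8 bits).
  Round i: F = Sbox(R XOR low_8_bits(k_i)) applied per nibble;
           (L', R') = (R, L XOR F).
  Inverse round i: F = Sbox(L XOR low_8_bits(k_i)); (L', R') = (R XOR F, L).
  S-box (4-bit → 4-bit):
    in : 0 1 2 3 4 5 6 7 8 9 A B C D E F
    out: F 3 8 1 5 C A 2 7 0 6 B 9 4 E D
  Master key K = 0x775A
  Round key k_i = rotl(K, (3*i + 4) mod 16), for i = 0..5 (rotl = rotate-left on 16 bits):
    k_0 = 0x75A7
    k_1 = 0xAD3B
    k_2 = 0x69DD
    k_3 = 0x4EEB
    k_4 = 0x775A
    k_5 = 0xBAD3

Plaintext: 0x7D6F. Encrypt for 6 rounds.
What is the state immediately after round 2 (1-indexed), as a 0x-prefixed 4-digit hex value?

0xEA2C

s_0 = plaintext = 0x7D6F
s_1 = Round(s_0, k_0) = 0x6FEA
s_2 = Round(s_1, k_1) = 0xEA2C
s_3 = Round(s_2, k_2) = 0x2C39
s_4 = Round(s_3, k_3) = 0x3964
s_5 = Round(s_4, k_4) = 0x6427
s_6 = Round(s_5, k_5) = 0x27B1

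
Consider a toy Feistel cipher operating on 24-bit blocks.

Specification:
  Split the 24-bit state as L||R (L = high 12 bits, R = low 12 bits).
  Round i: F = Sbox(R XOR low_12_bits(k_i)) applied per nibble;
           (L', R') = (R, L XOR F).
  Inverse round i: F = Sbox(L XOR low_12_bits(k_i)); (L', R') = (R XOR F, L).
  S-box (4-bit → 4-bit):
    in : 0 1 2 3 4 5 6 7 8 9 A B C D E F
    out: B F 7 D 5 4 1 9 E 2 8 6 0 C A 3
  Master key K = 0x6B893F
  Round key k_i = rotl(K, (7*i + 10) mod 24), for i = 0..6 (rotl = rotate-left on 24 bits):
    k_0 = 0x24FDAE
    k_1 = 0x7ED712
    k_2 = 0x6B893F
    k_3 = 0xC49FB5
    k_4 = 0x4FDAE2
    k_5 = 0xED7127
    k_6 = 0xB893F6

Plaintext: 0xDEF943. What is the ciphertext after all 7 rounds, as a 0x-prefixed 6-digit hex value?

s_0 = plaintext = 0xDEF943
s_1 = Round(s_0, k_0) = 0x943843
s_2 = Round(s_1, k_1) = 0x843A0C
s_3 = Round(s_2, k_2) = 0xA0C59E
s_4 = Round(s_3, k_3) = 0x59E27A
s_5 = Round(s_4, k_4) = 0x27ABB0
s_6 = Round(s_5, k_5) = 0xBB0A53
s_7 = Round(s_6, k_6) = 0xA53934

0xA53934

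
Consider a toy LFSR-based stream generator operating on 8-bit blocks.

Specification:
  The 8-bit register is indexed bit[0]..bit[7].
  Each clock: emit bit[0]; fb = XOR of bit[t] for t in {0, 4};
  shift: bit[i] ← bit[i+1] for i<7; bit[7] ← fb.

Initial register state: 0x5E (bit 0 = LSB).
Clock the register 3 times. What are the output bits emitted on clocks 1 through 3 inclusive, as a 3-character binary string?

011

reg_0 = 0x5E
clock 1: out=0, reg = 0xAF
clock 2: out=1, reg = 0xD7
clock 3: out=1, reg = 0x6B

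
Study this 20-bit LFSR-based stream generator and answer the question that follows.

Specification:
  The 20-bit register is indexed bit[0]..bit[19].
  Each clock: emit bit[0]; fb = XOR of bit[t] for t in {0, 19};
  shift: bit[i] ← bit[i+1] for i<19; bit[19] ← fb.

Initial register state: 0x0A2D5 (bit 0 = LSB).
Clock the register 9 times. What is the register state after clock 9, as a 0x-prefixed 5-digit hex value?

0xD9851

reg_0 = 0x0A2D5
clock 1: out=1, reg = 0x8516A
clock 2: out=0, reg = 0xC28B5
clock 3: out=1, reg = 0x6145A
clock 4: out=0, reg = 0x30A2D
clock 5: out=1, reg = 0x98516
clock 6: out=0, reg = 0xCC28B
clock 7: out=1, reg = 0x66145
clock 8: out=1, reg = 0xB30A2
clock 9: out=0, reg = 0xD9851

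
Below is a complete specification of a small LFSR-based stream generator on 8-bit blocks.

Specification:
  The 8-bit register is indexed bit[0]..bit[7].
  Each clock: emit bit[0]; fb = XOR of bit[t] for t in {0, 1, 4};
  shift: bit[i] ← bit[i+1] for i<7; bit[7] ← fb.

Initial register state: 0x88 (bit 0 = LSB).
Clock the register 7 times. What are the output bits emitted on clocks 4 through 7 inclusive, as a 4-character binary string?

reg_0 = 0x88
clock 1: out=0, reg = 0x44
clock 2: out=0, reg = 0x22
clock 3: out=0, reg = 0x91
clock 4: out=1, reg = 0x48
clock 5: out=0, reg = 0x24
clock 6: out=0, reg = 0x12
clock 7: out=0, reg = 0x09

1000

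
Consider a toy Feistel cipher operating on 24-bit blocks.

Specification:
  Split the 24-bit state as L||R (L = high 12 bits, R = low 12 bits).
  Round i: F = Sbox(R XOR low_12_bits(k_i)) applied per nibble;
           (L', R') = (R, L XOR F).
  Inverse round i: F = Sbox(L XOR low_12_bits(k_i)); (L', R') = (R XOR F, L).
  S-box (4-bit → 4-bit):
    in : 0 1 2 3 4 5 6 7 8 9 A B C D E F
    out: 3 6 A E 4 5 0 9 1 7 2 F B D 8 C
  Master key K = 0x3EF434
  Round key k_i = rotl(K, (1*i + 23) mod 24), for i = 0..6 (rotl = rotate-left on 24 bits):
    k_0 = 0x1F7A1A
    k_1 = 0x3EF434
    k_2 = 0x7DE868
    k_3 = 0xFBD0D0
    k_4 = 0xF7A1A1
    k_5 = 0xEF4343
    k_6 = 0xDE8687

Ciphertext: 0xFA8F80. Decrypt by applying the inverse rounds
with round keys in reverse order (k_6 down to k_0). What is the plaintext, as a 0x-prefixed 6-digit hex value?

s_0 = ciphertext = 0xFA8F80
s_1 = InvRound(s_0, k_6) = 0x82CFA8
s_2 = InvRound(s_1, k_5) = 0x0A482C
s_3 = InvRound(s_2, k_4) = 0xE190A4
s_4 = InvRound(s_3, k_3) = 0x813E19
s_5 = InvRound(s_4, k_2) = 0xD86813
s_6 = InvRound(s_5, k_1) = 0xFE9D86
s_7 = InvRound(s_6, k_0) = 0x848FE9

0x848FE9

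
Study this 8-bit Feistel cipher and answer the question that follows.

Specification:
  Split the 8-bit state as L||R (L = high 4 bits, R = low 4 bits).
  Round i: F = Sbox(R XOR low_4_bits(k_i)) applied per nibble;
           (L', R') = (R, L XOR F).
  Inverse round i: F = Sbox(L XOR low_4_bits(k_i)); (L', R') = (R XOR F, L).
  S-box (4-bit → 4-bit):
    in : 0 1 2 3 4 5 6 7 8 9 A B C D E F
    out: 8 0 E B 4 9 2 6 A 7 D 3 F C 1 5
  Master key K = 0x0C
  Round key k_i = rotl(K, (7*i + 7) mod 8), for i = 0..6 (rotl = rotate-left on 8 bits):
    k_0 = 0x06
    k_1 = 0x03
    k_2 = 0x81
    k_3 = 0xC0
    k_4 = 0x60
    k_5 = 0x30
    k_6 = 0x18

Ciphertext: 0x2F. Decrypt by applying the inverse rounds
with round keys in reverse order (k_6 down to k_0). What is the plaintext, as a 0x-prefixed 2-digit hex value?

s_0 = ciphertext = 0x2F
s_1 = InvRound(s_0, k_6) = 0x22
s_2 = InvRound(s_1, k_5) = 0xC2
s_3 = InvRound(s_2, k_4) = 0xDC
s_4 = InvRound(s_3, k_3) = 0x0D
s_5 = InvRound(s_4, k_2) = 0xD0
s_6 = InvRound(s_5, k_1) = 0x1D
s_7 = InvRound(s_6, k_0) = 0xB1

0xB1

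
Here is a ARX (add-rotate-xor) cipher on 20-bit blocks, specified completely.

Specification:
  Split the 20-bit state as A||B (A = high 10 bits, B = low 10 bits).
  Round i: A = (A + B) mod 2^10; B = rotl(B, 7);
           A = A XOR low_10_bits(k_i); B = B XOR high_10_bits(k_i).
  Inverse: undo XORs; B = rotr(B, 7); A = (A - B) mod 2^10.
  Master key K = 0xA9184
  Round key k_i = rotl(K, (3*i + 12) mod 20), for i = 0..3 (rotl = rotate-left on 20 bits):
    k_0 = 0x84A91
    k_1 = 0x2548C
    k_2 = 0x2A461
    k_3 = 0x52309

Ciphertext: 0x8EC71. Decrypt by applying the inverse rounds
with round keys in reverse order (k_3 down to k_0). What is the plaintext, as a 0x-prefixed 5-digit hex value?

s_0 = ciphertext = 0x8EC71
s_1 = InvRound(s_0, k_3) = 0xDA1CA
s_2 = InvRound(s_1, k_2) = 0xFBF1A
s_3 = InvRound(s_2, k_1) = 0xB907F
s_4 = InvRound(s_3, k_0) = 0x4276C

0x4276C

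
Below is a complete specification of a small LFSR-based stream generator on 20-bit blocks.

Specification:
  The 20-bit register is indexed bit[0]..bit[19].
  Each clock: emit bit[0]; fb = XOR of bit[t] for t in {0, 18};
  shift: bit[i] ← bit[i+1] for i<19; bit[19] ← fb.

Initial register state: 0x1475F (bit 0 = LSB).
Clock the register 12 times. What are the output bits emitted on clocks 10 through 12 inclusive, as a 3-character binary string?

110

reg_0 = 0x1475F
clock 1: out=1, reg = 0x8A3AF
clock 2: out=1, reg = 0xC51D7
clock 3: out=1, reg = 0x628EB
clock 4: out=1, reg = 0x31475
clock 5: out=1, reg = 0x98A3A
clock 6: out=0, reg = 0x4C51D
clock 7: out=1, reg = 0x2628E
clock 8: out=0, reg = 0x13147
clock 9: out=1, reg = 0x898A3
clock 10: out=1, reg = 0xC4C51
clock 11: out=1, reg = 0x62628
clock 12: out=0, reg = 0xB1314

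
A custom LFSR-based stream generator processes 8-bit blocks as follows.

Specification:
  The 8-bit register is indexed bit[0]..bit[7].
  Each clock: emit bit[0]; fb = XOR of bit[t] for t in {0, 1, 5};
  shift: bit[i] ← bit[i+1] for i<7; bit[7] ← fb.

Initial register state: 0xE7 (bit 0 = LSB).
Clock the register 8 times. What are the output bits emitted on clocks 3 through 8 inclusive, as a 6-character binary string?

100111

reg_0 = 0xE7
clock 1: out=1, reg = 0xF3
clock 2: out=1, reg = 0xF9
clock 3: out=1, reg = 0x7C
clock 4: out=0, reg = 0xBE
clock 5: out=0, reg = 0x5F
clock 6: out=1, reg = 0x2F
clock 7: out=1, reg = 0x97
clock 8: out=1, reg = 0x4B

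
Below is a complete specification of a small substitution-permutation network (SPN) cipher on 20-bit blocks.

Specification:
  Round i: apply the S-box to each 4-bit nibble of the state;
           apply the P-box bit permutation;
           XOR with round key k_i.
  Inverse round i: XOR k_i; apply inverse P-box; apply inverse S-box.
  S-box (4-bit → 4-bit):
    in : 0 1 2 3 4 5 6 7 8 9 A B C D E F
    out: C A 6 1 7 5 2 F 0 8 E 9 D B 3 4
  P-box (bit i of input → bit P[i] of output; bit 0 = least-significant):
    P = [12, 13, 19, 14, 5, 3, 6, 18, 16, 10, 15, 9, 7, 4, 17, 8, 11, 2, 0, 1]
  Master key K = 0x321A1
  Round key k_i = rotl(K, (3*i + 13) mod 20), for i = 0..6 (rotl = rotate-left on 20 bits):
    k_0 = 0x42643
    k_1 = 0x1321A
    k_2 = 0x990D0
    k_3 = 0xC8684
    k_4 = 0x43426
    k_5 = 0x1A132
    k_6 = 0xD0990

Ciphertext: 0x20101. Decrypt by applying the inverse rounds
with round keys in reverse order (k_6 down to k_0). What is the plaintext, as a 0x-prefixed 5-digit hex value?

s_0 = ciphertext = 0x20101
s_1 = InvRound(s_0, k_6) = 0x5439F
s_2 = InvRound(s_1, k_5) = 0x230D1
s_3 = InvRound(s_2, k_4) = 0xA46C8
s_4 = InvRound(s_3, k_3) = 0x6FFA9
s_5 = InvRound(s_4, k_2) = 0x5AD7A
s_6 = InvRound(s_5, k_1) = 0x39AC3
s_7 = InvRound(s_6, k_0) = 0x3549E

0x3549E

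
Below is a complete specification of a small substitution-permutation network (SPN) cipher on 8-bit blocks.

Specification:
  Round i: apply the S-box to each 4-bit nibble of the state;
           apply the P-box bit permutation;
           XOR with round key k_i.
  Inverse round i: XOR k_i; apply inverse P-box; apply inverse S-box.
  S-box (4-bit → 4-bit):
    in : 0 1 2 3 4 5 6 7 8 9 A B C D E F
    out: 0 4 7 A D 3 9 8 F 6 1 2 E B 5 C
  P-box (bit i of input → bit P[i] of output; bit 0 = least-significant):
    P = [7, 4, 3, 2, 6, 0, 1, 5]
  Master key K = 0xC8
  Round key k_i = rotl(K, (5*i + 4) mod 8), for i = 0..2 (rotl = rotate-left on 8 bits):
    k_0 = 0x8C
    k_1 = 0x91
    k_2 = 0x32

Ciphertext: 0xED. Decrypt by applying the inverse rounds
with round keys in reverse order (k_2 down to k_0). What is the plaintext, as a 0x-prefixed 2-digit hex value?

0xF8

s_0 = ciphertext = 0xED
s_1 = InvRound(s_0, k_2) = 0x28
s_2 = InvRound(s_1, k_1) = 0x32
s_3 = InvRound(s_2, k_0) = 0xF8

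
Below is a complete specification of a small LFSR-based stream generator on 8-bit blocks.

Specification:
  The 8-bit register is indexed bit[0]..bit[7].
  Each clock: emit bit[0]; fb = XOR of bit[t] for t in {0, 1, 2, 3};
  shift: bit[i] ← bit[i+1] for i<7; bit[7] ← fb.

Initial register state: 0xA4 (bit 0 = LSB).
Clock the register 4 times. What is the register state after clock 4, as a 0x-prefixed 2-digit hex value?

reg_0 = 0xA4
clock 1: out=0, reg = 0xD2
clock 2: out=0, reg = 0xE9
clock 3: out=1, reg = 0x74
clock 4: out=0, reg = 0xBA

0xBA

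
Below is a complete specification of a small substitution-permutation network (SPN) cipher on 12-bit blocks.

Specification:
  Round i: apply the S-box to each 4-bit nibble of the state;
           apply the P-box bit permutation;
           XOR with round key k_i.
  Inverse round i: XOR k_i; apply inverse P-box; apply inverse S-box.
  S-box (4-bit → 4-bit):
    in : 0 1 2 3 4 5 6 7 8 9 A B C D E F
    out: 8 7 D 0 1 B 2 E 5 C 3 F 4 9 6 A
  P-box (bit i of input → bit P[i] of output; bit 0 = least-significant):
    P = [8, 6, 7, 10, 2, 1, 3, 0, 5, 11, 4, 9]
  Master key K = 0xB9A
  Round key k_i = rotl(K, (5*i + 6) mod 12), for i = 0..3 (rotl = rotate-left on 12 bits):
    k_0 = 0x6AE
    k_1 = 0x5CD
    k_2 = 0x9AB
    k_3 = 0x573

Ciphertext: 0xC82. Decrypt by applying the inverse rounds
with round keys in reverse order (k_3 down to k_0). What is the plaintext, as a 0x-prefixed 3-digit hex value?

0xDF8

s_0 = ciphertext = 0xC82
s_1 = InvRound(s_0, k_3) = 0x101
s_2 = InvRound(s_1, k_2) = 0xAEC
s_3 = InvRound(s_2, k_1) = 0x50D
s_4 = InvRound(s_3, k_0) = 0xDF8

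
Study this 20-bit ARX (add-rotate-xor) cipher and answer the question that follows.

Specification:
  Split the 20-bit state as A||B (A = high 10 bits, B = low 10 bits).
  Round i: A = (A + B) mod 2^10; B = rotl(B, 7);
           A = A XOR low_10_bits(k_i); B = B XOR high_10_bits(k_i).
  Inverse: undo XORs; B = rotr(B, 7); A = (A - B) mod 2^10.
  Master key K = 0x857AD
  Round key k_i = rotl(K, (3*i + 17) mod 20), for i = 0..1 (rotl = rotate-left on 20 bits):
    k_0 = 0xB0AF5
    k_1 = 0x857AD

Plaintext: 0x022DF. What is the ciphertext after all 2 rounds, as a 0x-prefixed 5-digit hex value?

0xA1AB6

s_0 = plaintext = 0x022DF
s_1 = Round(s_0, k_0) = 0x04919
s_2 = Round(s_1, k_1) = 0xA1AB6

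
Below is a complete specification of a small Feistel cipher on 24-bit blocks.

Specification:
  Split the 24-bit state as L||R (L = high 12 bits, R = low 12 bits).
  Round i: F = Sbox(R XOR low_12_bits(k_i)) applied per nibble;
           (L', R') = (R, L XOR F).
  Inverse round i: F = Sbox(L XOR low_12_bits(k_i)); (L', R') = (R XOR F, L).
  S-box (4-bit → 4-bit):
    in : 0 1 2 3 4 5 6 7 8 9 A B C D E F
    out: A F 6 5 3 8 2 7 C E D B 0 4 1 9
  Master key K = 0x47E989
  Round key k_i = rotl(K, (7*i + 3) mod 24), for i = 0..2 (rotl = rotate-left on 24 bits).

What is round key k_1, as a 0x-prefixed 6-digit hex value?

0xA6251F

K = 0x47E989
k_0 = rotl(K, (7*0+3) mod 24) = rotl(K, 3) = 0x3F4C4A
k_1 = rotl(K, (7*1+3) mod 24) = rotl(K, 10) = 0xA6251F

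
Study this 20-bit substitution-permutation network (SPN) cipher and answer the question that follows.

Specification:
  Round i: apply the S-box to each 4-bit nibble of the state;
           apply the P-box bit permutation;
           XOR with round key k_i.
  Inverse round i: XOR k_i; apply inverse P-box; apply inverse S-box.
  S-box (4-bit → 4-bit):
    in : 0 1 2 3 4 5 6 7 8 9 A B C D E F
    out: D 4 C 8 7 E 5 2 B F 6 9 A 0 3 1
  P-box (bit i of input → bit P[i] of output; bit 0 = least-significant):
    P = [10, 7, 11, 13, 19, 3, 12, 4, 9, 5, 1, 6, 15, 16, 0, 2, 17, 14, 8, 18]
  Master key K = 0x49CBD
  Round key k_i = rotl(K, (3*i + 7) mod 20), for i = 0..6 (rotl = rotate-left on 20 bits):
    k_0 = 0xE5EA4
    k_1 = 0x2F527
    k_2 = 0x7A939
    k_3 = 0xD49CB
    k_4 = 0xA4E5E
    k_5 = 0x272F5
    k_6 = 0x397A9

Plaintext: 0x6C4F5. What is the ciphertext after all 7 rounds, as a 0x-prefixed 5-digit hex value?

s_0 = plaintext = 0x6C4F5
s_1 = Round(s_0, k_0) = 0x57502
s_2 = Round(s_1, k_1) = 0xF8C55
s_3 = Round(s_2, k_2) = 0x411C5
s_4 = Round(s_3, k_3) = 0xF2050
s_5 = Round(s_4, k_4) = 0x87001
s_6 = Round(s_5, k_5) = 0xD28A7
s_7 = Round(s_6, k_6) = 0x38544

0x38544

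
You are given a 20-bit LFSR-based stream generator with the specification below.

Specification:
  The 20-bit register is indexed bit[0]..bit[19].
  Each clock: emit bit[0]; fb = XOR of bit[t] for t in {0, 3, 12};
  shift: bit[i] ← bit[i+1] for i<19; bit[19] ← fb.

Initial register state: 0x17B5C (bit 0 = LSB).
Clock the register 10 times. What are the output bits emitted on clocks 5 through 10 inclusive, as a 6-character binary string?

101011

reg_0 = 0x17B5C
clock 1: out=0, reg = 0x0BDAE
clock 2: out=0, reg = 0x05ED7
clock 3: out=1, reg = 0x02F6B
clock 4: out=1, reg = 0x017B5
clock 5: out=1, reg = 0x00BDA
clock 6: out=0, reg = 0x805ED
clock 7: out=1, reg = 0x402F6
clock 8: out=0, reg = 0x2017B
clock 9: out=1, reg = 0x100BD
clock 10: out=1, reg = 0x0805E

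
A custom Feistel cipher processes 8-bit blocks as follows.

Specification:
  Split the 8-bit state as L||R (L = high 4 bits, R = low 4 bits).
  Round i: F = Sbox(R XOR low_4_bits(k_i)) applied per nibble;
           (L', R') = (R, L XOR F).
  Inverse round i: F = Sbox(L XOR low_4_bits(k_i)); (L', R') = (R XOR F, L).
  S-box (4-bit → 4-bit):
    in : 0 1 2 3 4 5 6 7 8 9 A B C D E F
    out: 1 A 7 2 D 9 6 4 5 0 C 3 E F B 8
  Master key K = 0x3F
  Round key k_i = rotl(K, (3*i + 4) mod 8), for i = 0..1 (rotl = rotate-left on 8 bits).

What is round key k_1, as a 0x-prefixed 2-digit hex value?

K = 0x3F
k_0 = rotl(K, (3*0+4) mod 8) = rotl(K, 4) = 0xF3
k_1 = rotl(K, (3*1+4) mod 8) = rotl(K, 7) = 0x9F

0x9F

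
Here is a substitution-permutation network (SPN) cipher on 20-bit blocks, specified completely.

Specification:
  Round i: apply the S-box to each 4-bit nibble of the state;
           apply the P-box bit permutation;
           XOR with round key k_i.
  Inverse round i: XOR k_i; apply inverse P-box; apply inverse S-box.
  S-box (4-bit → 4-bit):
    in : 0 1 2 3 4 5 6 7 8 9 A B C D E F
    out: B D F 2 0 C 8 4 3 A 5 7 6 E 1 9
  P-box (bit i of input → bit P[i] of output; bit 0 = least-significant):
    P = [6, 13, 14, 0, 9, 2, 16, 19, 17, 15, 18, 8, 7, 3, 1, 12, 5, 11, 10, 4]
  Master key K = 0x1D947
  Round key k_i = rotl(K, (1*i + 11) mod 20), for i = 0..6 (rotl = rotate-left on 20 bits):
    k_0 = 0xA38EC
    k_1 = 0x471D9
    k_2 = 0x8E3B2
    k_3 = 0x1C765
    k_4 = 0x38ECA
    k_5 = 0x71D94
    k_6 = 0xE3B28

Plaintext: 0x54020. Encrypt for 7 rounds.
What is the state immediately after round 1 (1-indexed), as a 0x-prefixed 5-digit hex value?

0x19FB9

s_0 = plaintext = 0x54020
s_1 = Round(s_0, k_0) = 0x19FB9
s_2 = Round(s_1, k_1) = 0x746E4
s_3 = Round(s_2, k_2) = 0x8E4B2
s_4 = Round(s_3, k_3) = 0x0AD80
s_5 = Round(s_4, k_4) = 0x7253D
s_6 = Round(s_5, k_5) = 0x3681B
s_7 = Round(s_6, k_6) = 0x5C168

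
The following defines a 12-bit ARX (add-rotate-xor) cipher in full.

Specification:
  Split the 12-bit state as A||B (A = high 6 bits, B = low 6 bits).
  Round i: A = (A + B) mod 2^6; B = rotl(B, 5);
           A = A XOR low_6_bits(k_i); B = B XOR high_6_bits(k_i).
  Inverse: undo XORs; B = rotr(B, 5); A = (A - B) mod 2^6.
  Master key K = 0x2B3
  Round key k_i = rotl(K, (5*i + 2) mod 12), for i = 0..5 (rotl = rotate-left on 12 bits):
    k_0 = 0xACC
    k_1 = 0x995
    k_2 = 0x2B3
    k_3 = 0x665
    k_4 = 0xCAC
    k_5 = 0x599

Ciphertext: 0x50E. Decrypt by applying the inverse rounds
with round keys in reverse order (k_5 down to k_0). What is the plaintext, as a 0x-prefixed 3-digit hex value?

0xB0B

s_0 = ciphertext = 0x50E
s_1 = InvRound(s_0, k_5) = 0x770
s_2 = InvRound(s_1, k_4) = 0xB44
s_3 = InvRound(s_2, k_3) = 0x3BA
s_4 = InvRound(s_3, k_2) = 0x721
s_5 = InvRound(s_4, k_1) = 0xECE
s_6 = InvRound(s_5, k_0) = 0xB0B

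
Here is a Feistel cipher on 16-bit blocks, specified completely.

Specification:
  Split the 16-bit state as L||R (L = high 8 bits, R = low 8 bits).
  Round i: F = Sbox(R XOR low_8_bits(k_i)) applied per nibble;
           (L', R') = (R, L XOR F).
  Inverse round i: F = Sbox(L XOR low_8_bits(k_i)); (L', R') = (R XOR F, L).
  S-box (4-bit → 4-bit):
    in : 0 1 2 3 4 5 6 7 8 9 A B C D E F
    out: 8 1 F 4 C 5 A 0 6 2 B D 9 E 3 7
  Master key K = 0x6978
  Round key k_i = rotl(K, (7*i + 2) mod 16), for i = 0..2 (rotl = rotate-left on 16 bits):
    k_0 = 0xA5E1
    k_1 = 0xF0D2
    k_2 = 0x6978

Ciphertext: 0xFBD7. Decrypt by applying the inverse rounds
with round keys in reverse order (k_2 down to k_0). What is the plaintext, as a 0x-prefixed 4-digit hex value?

s_0 = ciphertext = 0xFBD7
s_1 = InvRound(s_0, k_2) = 0xB3FB
s_2 = InvRound(s_1, k_1) = 0x5AB3
s_3 = InvRound(s_2, k_0) = 0x6E5A

0x6E5A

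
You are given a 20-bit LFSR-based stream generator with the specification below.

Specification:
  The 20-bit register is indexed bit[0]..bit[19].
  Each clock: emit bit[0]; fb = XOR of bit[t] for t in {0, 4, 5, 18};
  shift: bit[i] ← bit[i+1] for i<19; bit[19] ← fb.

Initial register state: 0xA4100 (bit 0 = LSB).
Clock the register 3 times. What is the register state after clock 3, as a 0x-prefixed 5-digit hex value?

0x54820

reg_0 = 0xA4100
clock 1: out=0, reg = 0x52080
clock 2: out=0, reg = 0xA9040
clock 3: out=0, reg = 0x54820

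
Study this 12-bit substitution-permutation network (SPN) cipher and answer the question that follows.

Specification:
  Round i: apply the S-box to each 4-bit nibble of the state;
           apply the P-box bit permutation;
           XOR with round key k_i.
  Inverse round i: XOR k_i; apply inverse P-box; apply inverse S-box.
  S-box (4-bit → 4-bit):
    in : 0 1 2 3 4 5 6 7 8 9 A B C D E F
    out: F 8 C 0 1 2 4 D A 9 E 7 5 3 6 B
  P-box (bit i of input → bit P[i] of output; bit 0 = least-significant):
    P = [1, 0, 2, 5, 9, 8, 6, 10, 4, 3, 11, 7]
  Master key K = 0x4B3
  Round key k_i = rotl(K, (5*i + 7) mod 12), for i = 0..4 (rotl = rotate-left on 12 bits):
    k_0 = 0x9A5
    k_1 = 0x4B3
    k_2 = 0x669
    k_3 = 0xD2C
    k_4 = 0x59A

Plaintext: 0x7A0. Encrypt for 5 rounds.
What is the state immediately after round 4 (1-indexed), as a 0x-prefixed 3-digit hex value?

s_0 = plaintext = 0x7A0
s_1 = Round(s_0, k_0) = 0x452
s_2 = Round(s_1, k_1) = 0x587
s_3 = Round(s_2, k_2) = 0x347
s_4 = Round(s_3, k_3) = 0xF0A
s_5 = Round(s_4, k_4) = 0x267

0xF0A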